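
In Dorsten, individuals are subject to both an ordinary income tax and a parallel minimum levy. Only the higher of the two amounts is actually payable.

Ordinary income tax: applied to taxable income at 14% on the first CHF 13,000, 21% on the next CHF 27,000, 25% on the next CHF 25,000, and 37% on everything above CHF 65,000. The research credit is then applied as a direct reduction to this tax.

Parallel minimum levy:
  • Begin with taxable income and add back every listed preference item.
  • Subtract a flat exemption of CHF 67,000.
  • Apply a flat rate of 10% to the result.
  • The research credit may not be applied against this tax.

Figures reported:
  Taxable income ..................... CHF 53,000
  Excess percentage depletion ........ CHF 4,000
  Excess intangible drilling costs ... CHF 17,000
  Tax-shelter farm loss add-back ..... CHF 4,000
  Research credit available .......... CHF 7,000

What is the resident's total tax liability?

Ordinary income tax:
  CHF 13,000 × 14% = CHF 1,820
  CHF 27,000 × 21% = CHF 5,670
  CHF 13,000 × 25% = CHF 3,250
  → CHF 10,740
  Less research credit CHF 7,000 → CHF 3,740

Parallel minimum levy:
  Adjusted income: CHF 53,000 + CHF 4,000 + CHF 17,000 + CHF 4,000 = CHF 78,000
  Less exemption CHF 67,000 → base CHF 11,000
  CHF 11,000 × 10% = CHF 1,100

CHF 3,740 > CHF 1,100, so the ordinary income tax governs.

CHF 3,740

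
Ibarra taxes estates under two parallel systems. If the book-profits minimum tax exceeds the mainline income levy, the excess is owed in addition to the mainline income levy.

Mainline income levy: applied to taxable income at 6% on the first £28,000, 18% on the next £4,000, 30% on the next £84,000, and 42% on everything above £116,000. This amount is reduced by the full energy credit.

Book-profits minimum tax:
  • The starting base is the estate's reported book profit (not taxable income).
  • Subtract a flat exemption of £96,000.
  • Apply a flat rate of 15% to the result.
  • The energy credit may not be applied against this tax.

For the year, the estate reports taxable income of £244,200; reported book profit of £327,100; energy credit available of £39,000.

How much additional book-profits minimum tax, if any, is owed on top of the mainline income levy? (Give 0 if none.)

Mainline income levy:
  £28,000 × 6% = £1,680
  £4,000 × 18% = £720
  £84,000 × 30% = £25,200
  £128,200 × 42% = £53,844
  → £81,444
  Less energy credit £39,000 → £42,444

Book-profits minimum tax:
  Base (reported book profit): £327,100
  Less exemption £96,000 → base £231,100
  £231,100 × 15% = £34,665

£34,665 ≤ £42,444, so no add-on is due.

£0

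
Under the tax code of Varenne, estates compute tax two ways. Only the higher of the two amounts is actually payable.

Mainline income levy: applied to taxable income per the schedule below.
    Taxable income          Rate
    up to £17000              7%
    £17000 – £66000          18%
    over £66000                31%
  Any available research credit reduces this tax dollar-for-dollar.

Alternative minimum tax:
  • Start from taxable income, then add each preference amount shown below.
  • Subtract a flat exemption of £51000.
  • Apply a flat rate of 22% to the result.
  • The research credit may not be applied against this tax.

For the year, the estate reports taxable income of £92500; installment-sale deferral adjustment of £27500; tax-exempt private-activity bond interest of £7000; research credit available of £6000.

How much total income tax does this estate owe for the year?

£16720

Mainline income levy:
  £17000 × 7% = £1190
  £49000 × 18% = £8820
  £26500 × 31% = £8215
  → £18225
  Less research credit £6000 → £12225

Alternative minimum tax:
  Adjusted income: £92500 + £27500 + £7000 = £127000
  Less exemption £51000 → base £76000
  £76000 × 22% = £16720

£16720 > £12225, so the alternative minimum tax is the binding amount.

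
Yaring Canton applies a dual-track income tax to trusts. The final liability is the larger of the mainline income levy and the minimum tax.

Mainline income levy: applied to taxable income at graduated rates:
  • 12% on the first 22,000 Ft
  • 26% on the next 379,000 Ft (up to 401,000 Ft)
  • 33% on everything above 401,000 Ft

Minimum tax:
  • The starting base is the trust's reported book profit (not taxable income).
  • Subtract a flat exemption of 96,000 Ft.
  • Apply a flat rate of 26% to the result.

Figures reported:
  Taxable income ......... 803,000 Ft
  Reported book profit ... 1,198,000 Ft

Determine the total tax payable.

286,520 Ft

Mainline income levy:
  22,000 Ft × 12% = 2,640 Ft
  379,000 Ft × 26% = 98,540 Ft
  402,000 Ft × 33% = 132,660 Ft
  → 233,840 Ft

Minimum tax:
  Base (reported book profit): 1,198,000 Ft
  Less exemption 96,000 Ft → base 1,102,000 Ft
  1,102,000 Ft × 26% = 286,520 Ft

286,520 Ft > 233,840 Ft, so the minimum tax is the binding amount.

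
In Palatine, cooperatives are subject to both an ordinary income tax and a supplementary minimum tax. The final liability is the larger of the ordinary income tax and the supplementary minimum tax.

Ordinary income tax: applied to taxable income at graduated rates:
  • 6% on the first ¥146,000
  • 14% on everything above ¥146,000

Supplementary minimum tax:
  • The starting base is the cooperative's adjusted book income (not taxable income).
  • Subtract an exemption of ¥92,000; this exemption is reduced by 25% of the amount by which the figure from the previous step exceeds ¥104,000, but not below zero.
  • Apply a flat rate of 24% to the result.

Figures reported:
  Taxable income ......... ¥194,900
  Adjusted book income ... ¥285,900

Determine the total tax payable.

Supplementary minimum tax:
  Base (adjusted book income): ¥285,900
  Exemption: ¥92,000 − 25% × (¥285,900 − ¥104,000) = ¥92,000 − ¥45,475 = ¥46,525
  Base: ¥285,900 − ¥46,525 = ¥239,375
  ¥239,375 × 24% = ¥57,450

Ordinary income tax:
  ¥146,000 × 6% = ¥8,760
  ¥48,900 × 14% = ¥6,846
  → ¥15,606

¥57,450 > ¥15,606, so the supplementary minimum tax is the binding amount.

¥57,450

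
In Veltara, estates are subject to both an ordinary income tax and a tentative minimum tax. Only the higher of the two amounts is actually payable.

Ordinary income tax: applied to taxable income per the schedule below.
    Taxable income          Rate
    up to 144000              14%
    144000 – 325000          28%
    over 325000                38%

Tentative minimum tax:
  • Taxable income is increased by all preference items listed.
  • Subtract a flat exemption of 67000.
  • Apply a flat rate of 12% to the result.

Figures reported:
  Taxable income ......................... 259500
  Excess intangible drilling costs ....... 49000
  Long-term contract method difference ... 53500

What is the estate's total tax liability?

52500

Ordinary income tax:
  144000 × 14% = 20160
  115500 × 28% = 32340
  → 52500

Tentative minimum tax:
  Adjusted income: 259500 + 49000 + 53500 = 362000
  Less exemption 67000 → base 295000
  295000 × 12% = 35400

52500 > 35400, so the ordinary income tax governs.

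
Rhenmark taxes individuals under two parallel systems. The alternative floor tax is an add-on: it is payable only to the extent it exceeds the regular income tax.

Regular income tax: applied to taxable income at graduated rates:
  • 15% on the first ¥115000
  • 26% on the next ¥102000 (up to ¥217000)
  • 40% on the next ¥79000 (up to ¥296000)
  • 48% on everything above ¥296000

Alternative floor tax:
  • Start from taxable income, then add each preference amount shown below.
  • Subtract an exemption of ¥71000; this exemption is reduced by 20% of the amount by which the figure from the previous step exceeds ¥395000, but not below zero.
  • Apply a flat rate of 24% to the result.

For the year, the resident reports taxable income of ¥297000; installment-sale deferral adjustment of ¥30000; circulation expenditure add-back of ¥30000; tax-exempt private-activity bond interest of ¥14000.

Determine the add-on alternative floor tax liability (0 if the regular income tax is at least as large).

¥0

Alternative floor tax:
  Adjusted income: ¥297000 + ¥30000 + ¥30000 + ¥14000 = ¥371000
  Exemption: ¥371000 ≤ ¥395000, so full ¥71000 applies
  Base: ¥371000 − ¥71000 = ¥300000
  ¥300000 × 24% = ¥72000

Regular income tax:
  ¥115000 × 15% = ¥17250
  ¥102000 × 26% = ¥26520
  ¥79000 × 40% = ¥31600
  ¥1000 × 48% = ¥480
  → ¥75850

¥72000 ≤ ¥75850, so no add-on is due.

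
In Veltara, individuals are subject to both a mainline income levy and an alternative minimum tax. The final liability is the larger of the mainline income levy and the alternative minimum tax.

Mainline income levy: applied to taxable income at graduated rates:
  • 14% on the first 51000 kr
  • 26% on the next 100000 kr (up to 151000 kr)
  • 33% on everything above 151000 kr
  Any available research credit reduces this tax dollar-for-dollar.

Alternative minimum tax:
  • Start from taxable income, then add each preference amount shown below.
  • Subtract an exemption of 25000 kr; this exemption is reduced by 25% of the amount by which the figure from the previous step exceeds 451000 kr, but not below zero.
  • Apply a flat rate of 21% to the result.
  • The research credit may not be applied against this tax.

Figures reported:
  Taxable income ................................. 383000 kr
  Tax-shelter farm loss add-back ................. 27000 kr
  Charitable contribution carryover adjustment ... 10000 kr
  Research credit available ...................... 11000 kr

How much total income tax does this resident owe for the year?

Alternative minimum tax:
  Adjusted income: 383000 kr + 27000 kr + 10000 kr = 420000 kr
  Exemption: 420000 kr ≤ 451000 kr, so full 25000 kr applies
  Base: 420000 kr − 25000 kr = 395000 kr
  395000 kr × 21% = 82950 kr

Mainline income levy:
  51000 kr × 14% = 7140 kr
  100000 kr × 26% = 26000 kr
  232000 kr × 33% = 76560 kr
  → 109700 kr
  Less research credit 11000 kr → 98700 kr

98700 kr > 82950 kr, so the mainline income levy governs.

98700 kr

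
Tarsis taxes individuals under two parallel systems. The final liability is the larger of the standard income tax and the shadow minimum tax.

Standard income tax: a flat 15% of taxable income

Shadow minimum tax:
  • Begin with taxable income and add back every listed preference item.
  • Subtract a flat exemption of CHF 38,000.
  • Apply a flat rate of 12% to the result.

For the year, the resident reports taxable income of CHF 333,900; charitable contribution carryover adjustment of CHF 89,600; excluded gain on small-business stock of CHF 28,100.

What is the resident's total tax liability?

CHF 50,085

Standard income tax:
  CHF 333,900 × 15% = CHF 50,085

Shadow minimum tax:
  Adjusted income: CHF 333,900 + CHF 89,600 + CHF 28,100 = CHF 451,600
  Less exemption CHF 38,000 → base CHF 413,600
  CHF 413,600 × 12% = CHF 49,632

CHF 50,085 > CHF 49,632, so the standard income tax governs.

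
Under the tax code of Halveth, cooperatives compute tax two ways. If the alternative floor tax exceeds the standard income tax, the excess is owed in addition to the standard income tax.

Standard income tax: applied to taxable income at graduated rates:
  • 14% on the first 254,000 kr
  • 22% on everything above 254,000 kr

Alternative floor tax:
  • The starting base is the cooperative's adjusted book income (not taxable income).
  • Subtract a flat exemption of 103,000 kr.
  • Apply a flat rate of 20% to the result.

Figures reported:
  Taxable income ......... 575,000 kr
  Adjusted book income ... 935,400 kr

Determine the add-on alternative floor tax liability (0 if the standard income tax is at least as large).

60,300 kr

Standard income tax:
  254,000 kr × 14% = 35,560 kr
  321,000 kr × 22% = 70,620 kr
  → 106,180 kr

Alternative floor tax:
  Base (adjusted book income): 935,400 kr
  Less exemption 103,000 kr → base 832,400 kr
  832,400 kr × 20% = 166,480 kr

Excess of alternative floor tax over standard income tax: 166,480 kr − 106,180 kr = 60,300 kr.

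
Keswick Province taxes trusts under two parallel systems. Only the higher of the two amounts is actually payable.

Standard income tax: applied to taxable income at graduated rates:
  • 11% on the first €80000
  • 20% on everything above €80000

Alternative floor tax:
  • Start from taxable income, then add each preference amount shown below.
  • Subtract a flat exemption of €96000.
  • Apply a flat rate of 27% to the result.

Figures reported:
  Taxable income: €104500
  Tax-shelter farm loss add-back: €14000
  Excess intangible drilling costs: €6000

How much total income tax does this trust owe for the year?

Standard income tax:
  €80000 × 11% = €8800
  €24500 × 20% = €4900
  → €13700

Alternative floor tax:
  Adjusted income: €104500 + €14000 + €6000 = €124500
  Less exemption €96000 → base €28500
  €28500 × 27% = €7695

€13700 > €7695, so the standard income tax governs.

€13700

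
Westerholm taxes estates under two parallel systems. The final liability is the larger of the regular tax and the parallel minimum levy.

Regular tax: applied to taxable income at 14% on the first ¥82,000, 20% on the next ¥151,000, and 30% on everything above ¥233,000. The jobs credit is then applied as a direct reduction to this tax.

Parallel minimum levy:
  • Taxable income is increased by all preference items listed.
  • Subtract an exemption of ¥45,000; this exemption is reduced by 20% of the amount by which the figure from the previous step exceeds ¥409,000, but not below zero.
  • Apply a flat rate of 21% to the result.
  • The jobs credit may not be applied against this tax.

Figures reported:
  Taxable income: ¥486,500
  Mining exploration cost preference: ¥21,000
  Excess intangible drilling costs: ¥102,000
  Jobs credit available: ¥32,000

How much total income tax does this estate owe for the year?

Parallel minimum levy:
  Adjusted income: ¥486,500 + ¥21,000 + ¥102,000 = ¥609,500
  Exemption: ¥45,000 − 20% × (¥609,500 − ¥409,000) = ¥45,000 − ¥40,100 = ¥4,900
  Base: ¥609,500 − ¥4,900 = ¥604,600
  ¥604,600 × 21% = ¥126,966

Regular tax:
  ¥82,000 × 14% = ¥11,480
  ¥151,000 × 20% = ¥30,200
  ¥253,500 × 30% = ¥76,050
  → ¥117,730
  Less jobs credit ¥32,000 → ¥85,730

¥126,966 > ¥85,730, so the parallel minimum levy is the binding amount.

¥126,966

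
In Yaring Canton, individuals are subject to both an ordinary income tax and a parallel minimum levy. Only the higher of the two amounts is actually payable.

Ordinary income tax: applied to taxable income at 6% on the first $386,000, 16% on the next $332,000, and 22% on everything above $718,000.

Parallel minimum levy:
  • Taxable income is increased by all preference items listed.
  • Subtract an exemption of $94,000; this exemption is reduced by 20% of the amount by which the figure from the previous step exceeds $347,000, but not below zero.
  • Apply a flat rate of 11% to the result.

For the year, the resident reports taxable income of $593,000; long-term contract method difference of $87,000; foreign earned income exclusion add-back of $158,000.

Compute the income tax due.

$92,180

Parallel minimum levy:
  Adjusted income: $593,000 + $87,000 + $158,000 = $838,000
  Exemption: 20% × ($838,000 − $347,000) = $98,200 ≥ $94,000, so the exemption is fully phased out
  Base: $838,000 − $0 = $838,000
  $838,000 × 11% = $92,180

Ordinary income tax:
  $386,000 × 6% = $23,160
  $207,000 × 16% = $33,120
  → $56,280

$92,180 > $56,280, so the parallel minimum levy is the binding amount.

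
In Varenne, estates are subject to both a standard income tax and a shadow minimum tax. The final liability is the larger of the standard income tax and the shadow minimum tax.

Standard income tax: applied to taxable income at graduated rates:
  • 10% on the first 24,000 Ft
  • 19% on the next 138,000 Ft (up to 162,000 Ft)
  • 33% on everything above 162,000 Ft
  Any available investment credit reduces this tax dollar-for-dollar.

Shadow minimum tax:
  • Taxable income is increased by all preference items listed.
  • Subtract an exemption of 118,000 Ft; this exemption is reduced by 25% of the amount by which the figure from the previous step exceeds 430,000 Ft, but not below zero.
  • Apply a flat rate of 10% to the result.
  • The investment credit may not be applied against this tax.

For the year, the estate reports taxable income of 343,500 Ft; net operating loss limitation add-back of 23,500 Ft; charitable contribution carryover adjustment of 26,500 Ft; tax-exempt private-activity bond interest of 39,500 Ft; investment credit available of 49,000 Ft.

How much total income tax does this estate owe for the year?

39,515 Ft

Standard income tax:
  24,000 Ft × 10% = 2,400 Ft
  138,000 Ft × 19% = 26,220 Ft
  181,500 Ft × 33% = 59,895 Ft
  → 88,515 Ft
  Less investment credit 49,000 Ft → 39,515 Ft

Shadow minimum tax:
  Adjusted income: 343,500 Ft + 23,500 Ft + 26,500 Ft + 39,500 Ft = 433,000 Ft
  Exemption: 118,000 Ft − 25% × (433,000 Ft − 430,000 Ft) = 118,000 Ft − 750 Ft = 117,250 Ft
  Base: 433,000 Ft − 117,250 Ft = 315,750 Ft
  315,750 Ft × 10% = 31,575 Ft

39,515 Ft > 31,575 Ft, so the standard income tax governs.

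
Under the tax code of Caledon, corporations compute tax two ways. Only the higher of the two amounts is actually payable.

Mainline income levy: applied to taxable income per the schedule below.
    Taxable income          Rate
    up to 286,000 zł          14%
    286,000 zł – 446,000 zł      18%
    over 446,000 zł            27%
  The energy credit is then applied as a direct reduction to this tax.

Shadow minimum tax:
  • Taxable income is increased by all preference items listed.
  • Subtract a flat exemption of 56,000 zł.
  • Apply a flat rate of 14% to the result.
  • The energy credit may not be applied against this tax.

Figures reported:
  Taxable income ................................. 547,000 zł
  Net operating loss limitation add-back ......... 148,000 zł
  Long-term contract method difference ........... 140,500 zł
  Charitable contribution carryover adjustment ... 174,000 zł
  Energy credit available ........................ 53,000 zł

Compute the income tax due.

Mainline income levy:
  286,000 zł × 14% = 40,040 zł
  160,000 zł × 18% = 28,800 zł
  101,000 zł × 27% = 27,270 zł
  → 96,110 zł
  Less energy credit 53,000 zł → 43,110 zł

Shadow minimum tax:
  Adjusted income: 547,000 zł + 148,000 zł + 140,500 zł + 174,000 zł = 1,009,500 zł
  Less exemption 56,000 zł → base 953,500 zł
  953,500 zł × 14% = 133,490 zł

133,490 zł > 43,110 zł, so the shadow minimum tax is the binding amount.

133,490 zł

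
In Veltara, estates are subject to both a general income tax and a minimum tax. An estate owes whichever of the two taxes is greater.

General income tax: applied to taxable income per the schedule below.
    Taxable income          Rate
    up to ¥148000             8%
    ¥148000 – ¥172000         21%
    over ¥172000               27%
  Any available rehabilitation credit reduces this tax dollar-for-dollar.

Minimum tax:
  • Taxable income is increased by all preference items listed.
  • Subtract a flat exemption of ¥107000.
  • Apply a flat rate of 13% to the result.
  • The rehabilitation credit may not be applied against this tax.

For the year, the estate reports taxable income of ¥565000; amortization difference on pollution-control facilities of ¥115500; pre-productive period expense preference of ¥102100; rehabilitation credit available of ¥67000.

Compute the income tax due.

General income tax:
  ¥148000 × 8% = ¥11840
  ¥24000 × 21% = ¥5040
  ¥393000 × 27% = ¥106110
  → ¥122990
  Less rehabilitation credit ¥67000 → ¥55990

Minimum tax:
  Adjusted income: ¥565000 + ¥115500 + ¥102100 = ¥782600
  Less exemption ¥107000 → base ¥675600
  ¥675600 × 13% = ¥87828

¥87828 > ¥55990, so the minimum tax is the binding amount.

¥87828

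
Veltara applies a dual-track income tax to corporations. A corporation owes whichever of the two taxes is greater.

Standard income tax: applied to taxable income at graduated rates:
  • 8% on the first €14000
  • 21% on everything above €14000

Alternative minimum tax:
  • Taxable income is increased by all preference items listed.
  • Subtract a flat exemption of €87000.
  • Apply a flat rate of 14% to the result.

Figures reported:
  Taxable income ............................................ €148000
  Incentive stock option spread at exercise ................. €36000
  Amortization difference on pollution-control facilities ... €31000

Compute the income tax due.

€29260

Standard income tax:
  €14000 × 8% = €1120
  €134000 × 21% = €28140
  → €29260

Alternative minimum tax:
  Adjusted income: €148000 + €36000 + €31000 = €215000
  Less exemption €87000 → base €128000
  €128000 × 14% = €17920

€29260 > €17920, so the standard income tax governs.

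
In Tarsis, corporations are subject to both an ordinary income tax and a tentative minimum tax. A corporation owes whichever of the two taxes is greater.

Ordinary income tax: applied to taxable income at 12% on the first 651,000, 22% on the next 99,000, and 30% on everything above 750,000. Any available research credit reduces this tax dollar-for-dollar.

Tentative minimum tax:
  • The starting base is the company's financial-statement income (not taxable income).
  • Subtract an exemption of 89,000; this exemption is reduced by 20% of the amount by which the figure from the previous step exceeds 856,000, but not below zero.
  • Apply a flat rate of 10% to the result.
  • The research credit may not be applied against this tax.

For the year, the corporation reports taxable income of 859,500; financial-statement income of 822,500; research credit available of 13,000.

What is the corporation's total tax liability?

119,750

Tentative minimum tax:
  Base (financial-statement income): 822,500
  Exemption: 822,500 ≤ 856,000, so full 89,000 applies
  Base: 822,500 − 89,000 = 733,500
  733,500 × 10% = 73,350

Ordinary income tax:
  651,000 × 12% = 78,120
  99,000 × 22% = 21,780
  109,500 × 30% = 32,850
  → 132,750
  Less research credit 13,000 → 119,750

119,750 > 73,350, so the ordinary income tax governs.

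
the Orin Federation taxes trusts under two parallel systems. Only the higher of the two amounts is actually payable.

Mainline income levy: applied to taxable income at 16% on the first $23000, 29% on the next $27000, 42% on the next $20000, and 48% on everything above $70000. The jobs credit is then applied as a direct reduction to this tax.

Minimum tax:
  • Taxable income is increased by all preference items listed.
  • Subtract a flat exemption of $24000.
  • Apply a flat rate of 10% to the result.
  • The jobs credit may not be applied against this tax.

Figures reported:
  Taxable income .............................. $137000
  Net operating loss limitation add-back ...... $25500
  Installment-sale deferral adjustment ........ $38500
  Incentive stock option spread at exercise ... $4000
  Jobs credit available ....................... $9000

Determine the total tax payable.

$43070

Minimum tax:
  Adjusted income: $137000 + $25500 + $38500 + $4000 = $205000
  Less exemption $24000 → base $181000
  $181000 × 10% = $18100

Mainline income levy:
  $23000 × 16% = $3680
  $27000 × 29% = $7830
  $20000 × 42% = $8400
  $67000 × 48% = $32160
  → $52070
  Less jobs credit $9000 → $43070

$43070 > $18100, so the mainline income levy governs.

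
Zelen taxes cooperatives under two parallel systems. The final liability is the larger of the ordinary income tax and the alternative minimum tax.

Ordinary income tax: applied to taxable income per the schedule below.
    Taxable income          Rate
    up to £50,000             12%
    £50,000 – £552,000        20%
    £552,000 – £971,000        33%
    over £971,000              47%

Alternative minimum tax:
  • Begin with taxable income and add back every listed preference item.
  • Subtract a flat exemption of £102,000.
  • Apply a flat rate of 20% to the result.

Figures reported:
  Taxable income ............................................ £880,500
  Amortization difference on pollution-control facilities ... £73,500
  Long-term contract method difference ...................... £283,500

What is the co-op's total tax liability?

Ordinary income tax:
  £50,000 × 12% = £6,000
  £502,000 × 20% = £100,400
  £328,500 × 33% = £108,405
  → £214,805

Alternative minimum tax:
  Adjusted income: £880,500 + £73,500 + £283,500 = £1,237,500
  Less exemption £102,000 → base £1,135,500
  £1,135,500 × 20% = £227,100

£227,100 > £214,805, so the alternative minimum tax is the binding amount.

£227,100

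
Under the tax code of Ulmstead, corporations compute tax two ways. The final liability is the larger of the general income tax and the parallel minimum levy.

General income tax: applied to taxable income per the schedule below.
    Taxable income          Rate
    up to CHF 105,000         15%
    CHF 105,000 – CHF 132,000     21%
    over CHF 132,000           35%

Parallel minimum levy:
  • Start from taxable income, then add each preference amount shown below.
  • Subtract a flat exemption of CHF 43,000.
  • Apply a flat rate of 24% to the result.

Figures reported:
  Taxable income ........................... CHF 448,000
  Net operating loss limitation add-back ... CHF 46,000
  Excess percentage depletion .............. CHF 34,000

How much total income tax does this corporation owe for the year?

Parallel minimum levy:
  Adjusted income: CHF 448,000 + CHF 46,000 + CHF 34,000 = CHF 528,000
  Less exemption CHF 43,000 → base CHF 485,000
  CHF 485,000 × 24% = CHF 116,400

General income tax:
  CHF 105,000 × 15% = CHF 15,750
  CHF 27,000 × 21% = CHF 5,670
  CHF 316,000 × 35% = CHF 110,600
  → CHF 132,020

CHF 132,020 > CHF 116,400, so the general income tax governs.

CHF 132,020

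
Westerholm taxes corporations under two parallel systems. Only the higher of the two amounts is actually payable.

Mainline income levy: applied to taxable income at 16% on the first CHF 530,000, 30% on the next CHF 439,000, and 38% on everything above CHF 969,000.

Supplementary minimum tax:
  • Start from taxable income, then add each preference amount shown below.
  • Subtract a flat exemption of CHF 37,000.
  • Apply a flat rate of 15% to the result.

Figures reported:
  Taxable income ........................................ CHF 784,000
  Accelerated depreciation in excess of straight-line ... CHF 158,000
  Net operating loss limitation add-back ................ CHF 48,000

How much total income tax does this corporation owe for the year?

Mainline income levy:
  CHF 530,000 × 16% = CHF 84,800
  CHF 254,000 × 30% = CHF 76,200
  → CHF 161,000

Supplementary minimum tax:
  Adjusted income: CHF 784,000 + CHF 158,000 + CHF 48,000 = CHF 990,000
  Less exemption CHF 37,000 → base CHF 953,000
  CHF 953,000 × 15% = CHF 142,950

CHF 161,000 > CHF 142,950, so the mainline income levy governs.

CHF 161,000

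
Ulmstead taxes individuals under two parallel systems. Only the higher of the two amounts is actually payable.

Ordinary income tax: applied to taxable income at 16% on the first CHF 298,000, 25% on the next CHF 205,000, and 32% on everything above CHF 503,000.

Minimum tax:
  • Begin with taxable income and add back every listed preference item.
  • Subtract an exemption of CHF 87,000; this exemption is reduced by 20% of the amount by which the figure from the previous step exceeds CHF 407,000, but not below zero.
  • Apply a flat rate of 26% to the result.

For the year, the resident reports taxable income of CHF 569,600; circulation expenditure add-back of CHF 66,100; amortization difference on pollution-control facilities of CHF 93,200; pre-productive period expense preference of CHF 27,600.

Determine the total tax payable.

Minimum tax:
  Adjusted income: CHF 569,600 + CHF 66,100 + CHF 93,200 + CHF 27,600 = CHF 756,500
  Exemption: CHF 87,000 − 20% × (CHF 756,500 − CHF 407,000) = CHF 87,000 − CHF 69,900 = CHF 17,100
  Base: CHF 756,500 − CHF 17,100 = CHF 739,400
  CHF 739,400 × 26% = CHF 192,244

Ordinary income tax:
  CHF 298,000 × 16% = CHF 47,680
  CHF 205,000 × 25% = CHF 51,250
  CHF 66,600 × 32% = CHF 21,312
  → CHF 120,242

CHF 192,244 > CHF 120,242, so the minimum tax is the binding amount.

CHF 192,244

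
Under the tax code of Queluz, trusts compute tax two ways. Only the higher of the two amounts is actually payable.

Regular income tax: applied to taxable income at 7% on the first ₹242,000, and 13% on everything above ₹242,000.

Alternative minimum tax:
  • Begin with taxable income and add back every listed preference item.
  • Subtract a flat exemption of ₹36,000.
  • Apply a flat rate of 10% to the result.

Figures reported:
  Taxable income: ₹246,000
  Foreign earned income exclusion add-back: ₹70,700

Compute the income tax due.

₹28,070

Alternative minimum tax:
  Adjusted income: ₹246,000 + ₹70,700 = ₹316,700
  Less exemption ₹36,000 → base ₹280,700
  ₹280,700 × 10% = ₹28,070

Regular income tax:
  ₹242,000 × 7% = ₹16,940
  ₹4,000 × 13% = ₹520
  → ₹17,460

₹28,070 > ₹17,460, so the alternative minimum tax is the binding amount.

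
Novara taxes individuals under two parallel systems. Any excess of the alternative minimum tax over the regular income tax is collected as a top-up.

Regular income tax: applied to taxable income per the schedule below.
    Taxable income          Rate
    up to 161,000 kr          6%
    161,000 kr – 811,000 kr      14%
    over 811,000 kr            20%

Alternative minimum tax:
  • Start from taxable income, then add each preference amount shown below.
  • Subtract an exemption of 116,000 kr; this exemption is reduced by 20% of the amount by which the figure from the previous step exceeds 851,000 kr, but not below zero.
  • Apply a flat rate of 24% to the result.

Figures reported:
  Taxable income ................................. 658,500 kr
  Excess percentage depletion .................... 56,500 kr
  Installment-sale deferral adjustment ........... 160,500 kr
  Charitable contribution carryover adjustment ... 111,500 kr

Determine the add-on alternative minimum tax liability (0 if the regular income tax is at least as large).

136,258 kr

Regular income tax:
  161,000 kr × 6% = 9,660 kr
  497,500 kr × 14% = 69,650 kr
  → 79,310 kr

Alternative minimum tax:
  Adjusted income: 658,500 kr + 56,500 kr + 160,500 kr + 111,500 kr = 987,000 kr
  Exemption: 116,000 kr − 20% × (987,000 kr − 851,000 kr) = 116,000 kr − 27,200 kr = 88,800 kr
  Base: 987,000 kr − 88,800 kr = 898,200 kr
  898,200 kr × 24% = 215,568 kr

Excess of alternative minimum tax over regular income tax: 215,568 kr − 79,310 kr = 136,258 kr.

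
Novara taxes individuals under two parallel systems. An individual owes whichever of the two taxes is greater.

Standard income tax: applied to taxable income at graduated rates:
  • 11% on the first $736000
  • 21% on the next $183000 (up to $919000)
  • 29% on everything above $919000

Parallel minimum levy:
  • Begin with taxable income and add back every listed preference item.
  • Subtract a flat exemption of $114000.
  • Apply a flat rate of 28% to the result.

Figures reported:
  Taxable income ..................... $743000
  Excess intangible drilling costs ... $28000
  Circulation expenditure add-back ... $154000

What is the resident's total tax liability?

Standard income tax:
  $736000 × 11% = $80960
  $7000 × 21% = $1470
  → $82430

Parallel minimum levy:
  Adjusted income: $743000 + $28000 + $154000 = $925000
  Less exemption $114000 → base $811000
  $811000 × 28% = $227080

$227080 > $82430, so the parallel minimum levy is the binding amount.

$227080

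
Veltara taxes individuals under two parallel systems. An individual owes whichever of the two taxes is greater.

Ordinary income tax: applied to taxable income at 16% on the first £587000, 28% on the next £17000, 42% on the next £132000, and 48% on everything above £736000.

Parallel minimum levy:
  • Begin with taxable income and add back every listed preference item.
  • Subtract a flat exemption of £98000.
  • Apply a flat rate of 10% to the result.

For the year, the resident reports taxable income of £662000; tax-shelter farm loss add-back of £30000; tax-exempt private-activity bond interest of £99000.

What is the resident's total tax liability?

Ordinary income tax:
  £587000 × 16% = £93920
  £17000 × 28% = £4760
  £58000 × 42% = £24360
  → £123040

Parallel minimum levy:
  Adjusted income: £662000 + £30000 + £99000 = £791000
  Less exemption £98000 → base £693000
  £693000 × 10% = £69300

£123040 > £69300, so the ordinary income tax governs.

£123040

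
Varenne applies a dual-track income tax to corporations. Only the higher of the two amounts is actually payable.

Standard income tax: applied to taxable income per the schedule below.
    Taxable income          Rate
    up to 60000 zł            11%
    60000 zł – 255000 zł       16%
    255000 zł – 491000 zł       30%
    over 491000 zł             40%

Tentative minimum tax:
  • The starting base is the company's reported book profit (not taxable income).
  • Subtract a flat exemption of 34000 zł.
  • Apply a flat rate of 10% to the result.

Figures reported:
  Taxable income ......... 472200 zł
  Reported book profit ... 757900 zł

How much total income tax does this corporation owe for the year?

Standard income tax:
  60000 zł × 11% = 6600 zł
  195000 zł × 16% = 31200 zł
  217200 zł × 30% = 65160 zł
  → 102960 zł

Tentative minimum tax:
  Base (reported book profit): 757900 zł
  Less exemption 34000 zł → base 723900 zł
  723900 zł × 10% = 72390 zł

102960 zł > 72390 zł, so the standard income tax governs.

102960 zł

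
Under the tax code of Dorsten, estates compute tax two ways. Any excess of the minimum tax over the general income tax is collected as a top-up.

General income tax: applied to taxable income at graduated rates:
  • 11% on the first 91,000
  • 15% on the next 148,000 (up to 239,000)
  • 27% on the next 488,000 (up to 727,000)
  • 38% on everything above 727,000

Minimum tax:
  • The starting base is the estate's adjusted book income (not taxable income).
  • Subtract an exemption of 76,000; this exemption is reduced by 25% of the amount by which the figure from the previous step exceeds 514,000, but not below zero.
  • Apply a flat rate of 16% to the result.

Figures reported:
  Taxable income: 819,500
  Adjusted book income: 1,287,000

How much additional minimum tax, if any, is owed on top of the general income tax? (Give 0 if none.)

General income tax:
  91,000 × 11% = 10,010
  148,000 × 15% = 22,200
  488,000 × 27% = 131,760
  92,500 × 38% = 35,150
  → 199,120

Minimum tax:
  Base (adjusted book income): 1,287,000
  Exemption: 25% × (1,287,000 − 514,000) = 193,250 ≥ 76,000, so the exemption is fully phased out
  Base: 1,287,000 − 0 = 1,287,000
  1,287,000 × 16% = 205,920

Excess of minimum tax over general income tax: 205,920 − 199,120 = 6,800.

6,800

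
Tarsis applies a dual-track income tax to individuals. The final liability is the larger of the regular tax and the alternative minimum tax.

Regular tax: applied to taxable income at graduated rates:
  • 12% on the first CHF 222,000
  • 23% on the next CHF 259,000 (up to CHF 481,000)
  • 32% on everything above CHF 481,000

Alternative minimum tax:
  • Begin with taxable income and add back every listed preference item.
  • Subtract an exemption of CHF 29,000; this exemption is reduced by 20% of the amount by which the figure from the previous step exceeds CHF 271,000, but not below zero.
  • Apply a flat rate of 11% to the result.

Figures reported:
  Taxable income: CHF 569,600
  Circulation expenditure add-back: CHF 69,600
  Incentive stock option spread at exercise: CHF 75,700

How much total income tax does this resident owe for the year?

Regular tax:
  CHF 222,000 × 12% = CHF 26,640
  CHF 259,000 × 23% = CHF 59,570
  CHF 88,600 × 32% = CHF 28,352
  → CHF 114,562

Alternative minimum tax:
  Adjusted income: CHF 569,600 + CHF 69,600 + CHF 75,700 = CHF 714,900
  Exemption: 20% × (CHF 714,900 − CHF 271,000) = CHF 88,780 ≥ CHF 29,000, so the exemption is fully phased out
  Base: CHF 714,900 − CHF 0 = CHF 714,900
  CHF 714,900 × 11% = CHF 78,639

CHF 114,562 > CHF 78,639, so the regular tax governs.

CHF 114,562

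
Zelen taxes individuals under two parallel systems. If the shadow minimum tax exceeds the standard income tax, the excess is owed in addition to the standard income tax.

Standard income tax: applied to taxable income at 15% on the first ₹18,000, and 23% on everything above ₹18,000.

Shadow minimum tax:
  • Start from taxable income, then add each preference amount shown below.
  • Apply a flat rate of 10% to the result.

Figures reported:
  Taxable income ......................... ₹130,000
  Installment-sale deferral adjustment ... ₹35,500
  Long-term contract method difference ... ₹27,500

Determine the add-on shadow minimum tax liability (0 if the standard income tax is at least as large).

Standard income tax:
  ₹18,000 × 15% = ₹2,700
  ₹112,000 × 23% = ₹25,760
  → ₹28,460

Shadow minimum tax:
  Adjusted income: ₹130,000 + ₹35,500 + ₹27,500 = ₹193,000
  ₹193,000 × 10% = ₹19,300

₹19,300 ≤ ₹28,460, so no add-on is due.

₹0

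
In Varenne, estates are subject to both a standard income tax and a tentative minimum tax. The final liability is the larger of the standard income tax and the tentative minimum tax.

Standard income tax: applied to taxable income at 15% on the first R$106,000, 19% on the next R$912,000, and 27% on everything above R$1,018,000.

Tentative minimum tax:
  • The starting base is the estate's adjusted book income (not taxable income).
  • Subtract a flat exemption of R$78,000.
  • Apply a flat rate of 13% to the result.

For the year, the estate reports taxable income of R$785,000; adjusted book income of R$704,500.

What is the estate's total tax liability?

R$144,910

Tentative minimum tax:
  Base (adjusted book income): R$704,500
  Less exemption R$78,000 → base R$626,500
  R$626,500 × 13% = R$81,445

Standard income tax:
  R$106,000 × 15% = R$15,900
  R$679,000 × 19% = R$129,010
  → R$144,910

R$144,910 > R$81,445, so the standard income tax governs.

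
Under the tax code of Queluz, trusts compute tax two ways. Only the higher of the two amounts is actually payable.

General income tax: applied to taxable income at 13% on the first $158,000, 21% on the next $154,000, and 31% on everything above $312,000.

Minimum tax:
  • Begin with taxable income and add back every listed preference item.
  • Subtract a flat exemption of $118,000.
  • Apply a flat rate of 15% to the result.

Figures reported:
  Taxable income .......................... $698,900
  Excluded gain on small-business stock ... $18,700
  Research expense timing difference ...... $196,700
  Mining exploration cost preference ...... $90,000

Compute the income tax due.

General income tax:
  $158,000 × 13% = $20,540
  $154,000 × 21% = $32,340
  $386,900 × 31% = $119,939
  → $172,819

Minimum tax:
  Adjusted income: $698,900 + $18,700 + $196,700 + $90,000 = $1,004,300
  Less exemption $118,000 → base $886,300
  $886,300 × 15% = $132,945

$172,819 > $132,945, so the general income tax governs.

$172,819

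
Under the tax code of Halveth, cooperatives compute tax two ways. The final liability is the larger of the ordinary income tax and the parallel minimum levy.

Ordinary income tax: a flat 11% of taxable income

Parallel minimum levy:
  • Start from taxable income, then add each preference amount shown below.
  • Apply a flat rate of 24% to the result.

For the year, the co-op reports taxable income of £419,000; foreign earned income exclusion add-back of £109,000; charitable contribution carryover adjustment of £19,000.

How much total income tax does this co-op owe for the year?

Ordinary income tax:
  £419,000 × 11% = £46,090

Parallel minimum levy:
  Adjusted income: £419,000 + £109,000 + £19,000 = £547,000
  £547,000 × 24% = £131,280

£131,280 > £46,090, so the parallel minimum levy is the binding amount.

£131,280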